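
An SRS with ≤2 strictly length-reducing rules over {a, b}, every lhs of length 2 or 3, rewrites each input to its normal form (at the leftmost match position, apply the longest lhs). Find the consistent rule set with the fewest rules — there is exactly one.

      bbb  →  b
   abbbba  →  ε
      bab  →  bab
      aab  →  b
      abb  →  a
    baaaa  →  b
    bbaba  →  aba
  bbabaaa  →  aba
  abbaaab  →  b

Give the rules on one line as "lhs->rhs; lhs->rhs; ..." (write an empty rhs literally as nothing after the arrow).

  | bbb => b
  | abbbba => abba => aa => ε
  | bab
  | aab => b

aa->; bb->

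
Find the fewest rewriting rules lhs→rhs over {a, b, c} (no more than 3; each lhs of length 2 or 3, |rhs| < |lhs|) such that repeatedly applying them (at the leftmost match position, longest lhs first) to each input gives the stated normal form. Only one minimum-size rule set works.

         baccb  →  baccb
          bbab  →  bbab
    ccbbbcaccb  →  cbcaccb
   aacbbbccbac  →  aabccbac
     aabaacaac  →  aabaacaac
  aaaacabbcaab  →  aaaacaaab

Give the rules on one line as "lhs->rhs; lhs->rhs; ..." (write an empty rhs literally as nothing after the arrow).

  | baccb
  | bbab
  | ccbbbcaccb => cbcaccb
  | aacbbbccbac => aabccbac

bbc->; cbb->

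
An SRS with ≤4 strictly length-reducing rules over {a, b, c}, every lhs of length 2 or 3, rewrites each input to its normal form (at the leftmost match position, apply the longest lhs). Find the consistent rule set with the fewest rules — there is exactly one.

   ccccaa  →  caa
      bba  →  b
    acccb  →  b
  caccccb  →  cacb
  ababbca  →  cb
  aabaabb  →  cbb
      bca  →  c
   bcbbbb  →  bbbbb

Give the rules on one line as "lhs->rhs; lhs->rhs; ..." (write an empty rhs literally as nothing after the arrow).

  | ccccaa => caa
  | bba => bc => b
  | acccb => ab => b
  | caccccb => cacb

ab->b; ba->c; bc->b; ccc->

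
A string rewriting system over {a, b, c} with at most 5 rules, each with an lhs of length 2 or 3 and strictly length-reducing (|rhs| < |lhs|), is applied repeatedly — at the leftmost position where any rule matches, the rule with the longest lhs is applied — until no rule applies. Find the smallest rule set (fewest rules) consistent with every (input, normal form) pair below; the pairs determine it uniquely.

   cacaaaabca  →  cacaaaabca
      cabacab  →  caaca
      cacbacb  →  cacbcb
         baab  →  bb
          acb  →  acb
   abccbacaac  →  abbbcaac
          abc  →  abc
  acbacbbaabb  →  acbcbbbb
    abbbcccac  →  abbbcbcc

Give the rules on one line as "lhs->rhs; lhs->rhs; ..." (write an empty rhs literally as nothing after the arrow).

  | cacaaaabca
  | cabacab => caacab => caaca
  | cacbacb => cacbcb
  | baab => bab => bb

ba->b; cab->ca; cca->bc; ccb->bb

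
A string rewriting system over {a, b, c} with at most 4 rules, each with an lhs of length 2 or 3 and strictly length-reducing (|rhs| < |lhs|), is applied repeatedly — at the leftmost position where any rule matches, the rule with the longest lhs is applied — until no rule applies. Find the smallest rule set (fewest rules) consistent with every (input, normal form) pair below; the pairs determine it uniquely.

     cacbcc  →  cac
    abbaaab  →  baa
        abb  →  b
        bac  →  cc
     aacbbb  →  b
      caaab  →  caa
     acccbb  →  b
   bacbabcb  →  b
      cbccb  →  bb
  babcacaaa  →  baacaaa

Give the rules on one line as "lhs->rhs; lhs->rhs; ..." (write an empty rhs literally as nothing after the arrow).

  | cacbcc => cabcc => cac
  | abbaaab => baaab => baa
  | abb => b
  | bac => cc

ab->; abc->a; bac->cc; cb->b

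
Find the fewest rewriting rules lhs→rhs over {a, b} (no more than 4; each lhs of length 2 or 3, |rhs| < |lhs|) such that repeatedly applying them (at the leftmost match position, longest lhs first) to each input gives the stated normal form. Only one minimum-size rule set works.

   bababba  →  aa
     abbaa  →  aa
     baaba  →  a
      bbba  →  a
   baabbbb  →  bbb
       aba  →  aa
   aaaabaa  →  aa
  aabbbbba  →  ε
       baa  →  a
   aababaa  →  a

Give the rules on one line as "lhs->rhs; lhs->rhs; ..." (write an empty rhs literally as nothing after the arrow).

  | bababba => abba => aba => aa
  | abbaa => abba => aba => aa
  | baaba => baba => a
  | bbba => bba => ba => a

aaa->; ba->a; baa->ba; bab->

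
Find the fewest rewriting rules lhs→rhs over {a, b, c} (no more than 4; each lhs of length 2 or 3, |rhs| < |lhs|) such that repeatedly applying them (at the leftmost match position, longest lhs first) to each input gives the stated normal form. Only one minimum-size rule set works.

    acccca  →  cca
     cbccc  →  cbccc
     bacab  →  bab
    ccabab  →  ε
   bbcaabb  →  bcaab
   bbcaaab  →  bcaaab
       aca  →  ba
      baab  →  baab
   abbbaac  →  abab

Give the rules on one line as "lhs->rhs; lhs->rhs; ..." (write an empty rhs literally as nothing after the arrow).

ac->b; acc->; bb->b; cab->

  | acccca => cca
  | cbccc
  | bacab => bbab => bab
  | ccabab => cab => ε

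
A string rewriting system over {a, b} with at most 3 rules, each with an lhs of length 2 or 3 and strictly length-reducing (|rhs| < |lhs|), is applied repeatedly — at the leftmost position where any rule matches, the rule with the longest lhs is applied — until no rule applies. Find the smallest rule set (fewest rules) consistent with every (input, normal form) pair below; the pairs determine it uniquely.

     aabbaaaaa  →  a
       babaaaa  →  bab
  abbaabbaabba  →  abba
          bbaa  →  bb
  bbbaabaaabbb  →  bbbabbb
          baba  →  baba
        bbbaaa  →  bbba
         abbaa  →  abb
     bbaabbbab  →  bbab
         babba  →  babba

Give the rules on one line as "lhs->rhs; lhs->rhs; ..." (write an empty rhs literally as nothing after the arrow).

  | aabbaaaaa => aabaaaaa => aaaaaaa => aaaaa => aaa => a
  | babaaaa => babaa => bab
  | abbaabbaabba => abbaabaabba => abbaaaabba => abbaabba => abbaaba => abbaaa => abba
  | bbaa => bb

aa->; aab->aa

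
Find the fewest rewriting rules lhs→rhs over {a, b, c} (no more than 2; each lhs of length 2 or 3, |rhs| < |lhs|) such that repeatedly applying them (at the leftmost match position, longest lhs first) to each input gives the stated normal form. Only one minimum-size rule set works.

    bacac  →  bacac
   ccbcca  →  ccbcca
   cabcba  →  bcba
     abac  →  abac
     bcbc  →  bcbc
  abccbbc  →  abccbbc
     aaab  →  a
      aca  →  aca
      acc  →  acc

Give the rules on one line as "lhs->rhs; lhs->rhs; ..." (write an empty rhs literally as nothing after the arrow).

aab->; cab->b

  | bacac
  | ccbcca
  | cabcba => bcba
  | abac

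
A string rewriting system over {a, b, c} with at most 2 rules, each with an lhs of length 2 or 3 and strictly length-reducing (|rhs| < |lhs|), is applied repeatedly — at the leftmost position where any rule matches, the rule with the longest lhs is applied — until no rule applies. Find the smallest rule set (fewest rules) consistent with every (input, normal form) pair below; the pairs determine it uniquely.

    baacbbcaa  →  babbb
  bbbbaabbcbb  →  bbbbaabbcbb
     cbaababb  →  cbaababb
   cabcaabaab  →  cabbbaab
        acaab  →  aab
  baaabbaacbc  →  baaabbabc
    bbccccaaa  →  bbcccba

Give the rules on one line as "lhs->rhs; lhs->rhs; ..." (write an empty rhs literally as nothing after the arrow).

ac->; caa->b

  | baacbbcaa => babbcaa => babbb
  | bbbbaabbcbb
  | cbaababb
  | cabcaabaab => cabbbaab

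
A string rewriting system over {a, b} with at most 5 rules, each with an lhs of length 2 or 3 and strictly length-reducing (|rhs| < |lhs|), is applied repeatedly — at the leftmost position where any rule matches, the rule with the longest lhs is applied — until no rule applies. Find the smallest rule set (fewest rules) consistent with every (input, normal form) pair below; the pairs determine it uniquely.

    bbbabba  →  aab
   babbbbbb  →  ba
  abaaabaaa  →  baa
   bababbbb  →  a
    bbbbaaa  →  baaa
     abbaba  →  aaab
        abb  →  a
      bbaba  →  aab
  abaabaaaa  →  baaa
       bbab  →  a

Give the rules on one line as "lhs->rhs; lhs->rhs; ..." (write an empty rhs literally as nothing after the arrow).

aba->ba; bb->; bba->ab; bbb->

  | bbbabba => abba => aab
  | babbbbbb => babbb => ba
  | abaaabaaa => baaabaaa => baabaaa => babaaa => bbaaa => abaa => baa
  | bababbbb => bbabbbb => abbbbb => abb => a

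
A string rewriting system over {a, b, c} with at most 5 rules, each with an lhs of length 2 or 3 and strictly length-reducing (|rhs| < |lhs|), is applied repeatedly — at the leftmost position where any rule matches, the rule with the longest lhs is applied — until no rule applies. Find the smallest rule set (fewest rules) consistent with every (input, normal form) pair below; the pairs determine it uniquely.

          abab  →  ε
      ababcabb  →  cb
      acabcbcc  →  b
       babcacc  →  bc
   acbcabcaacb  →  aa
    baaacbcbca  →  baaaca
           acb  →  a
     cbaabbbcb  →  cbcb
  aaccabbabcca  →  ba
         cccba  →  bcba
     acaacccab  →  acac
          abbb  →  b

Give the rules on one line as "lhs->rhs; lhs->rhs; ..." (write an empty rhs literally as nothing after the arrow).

  | abab => ab => ε
  | ababcabb => abcabb => cabb => cb
  | acabcbcc => accbcc => abbcc => bcc => bb => b
  | babcacc => bcacc => bcab => bc

ab->; acb->a; bb->b; cc->b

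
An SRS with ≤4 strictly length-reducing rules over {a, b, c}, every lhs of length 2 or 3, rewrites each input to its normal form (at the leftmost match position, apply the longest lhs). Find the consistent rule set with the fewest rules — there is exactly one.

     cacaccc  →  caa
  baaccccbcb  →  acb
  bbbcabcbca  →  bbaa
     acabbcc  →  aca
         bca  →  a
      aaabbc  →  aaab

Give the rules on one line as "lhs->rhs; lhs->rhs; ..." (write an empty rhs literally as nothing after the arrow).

  | cacaccc => cacaac => cacc => caa
  | baaccccbcb => bccccbcb => cccbcb => acbcb => acb
  | bbbcabcbca => bbabcbca => bbabca => bbaa
  | acabbcc => acabc => aca

aac->c; bc->; cc->a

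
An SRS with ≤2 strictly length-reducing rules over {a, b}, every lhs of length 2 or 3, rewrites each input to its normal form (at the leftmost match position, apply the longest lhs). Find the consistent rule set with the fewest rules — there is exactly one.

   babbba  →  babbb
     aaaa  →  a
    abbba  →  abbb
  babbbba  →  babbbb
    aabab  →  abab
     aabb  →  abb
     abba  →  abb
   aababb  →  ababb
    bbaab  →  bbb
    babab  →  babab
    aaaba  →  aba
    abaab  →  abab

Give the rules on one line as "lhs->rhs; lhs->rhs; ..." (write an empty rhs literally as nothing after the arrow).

aa->a; bba->bb

  | babbba => babbb
  | aaaa => aaa => aa => a
  | abbba => abbb
  | babbbba => babbbb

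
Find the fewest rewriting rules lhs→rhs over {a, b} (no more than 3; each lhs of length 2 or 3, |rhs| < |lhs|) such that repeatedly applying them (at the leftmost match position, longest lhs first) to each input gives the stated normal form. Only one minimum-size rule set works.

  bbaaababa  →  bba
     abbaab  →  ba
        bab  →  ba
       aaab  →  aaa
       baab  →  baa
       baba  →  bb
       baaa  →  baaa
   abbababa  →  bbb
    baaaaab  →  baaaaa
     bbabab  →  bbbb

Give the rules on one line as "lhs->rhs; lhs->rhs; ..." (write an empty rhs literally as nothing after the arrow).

  | bbaaababa => bbaabba => bbaaba => bbab => bba
  | abbaab => abaab => bab => ba
  | bab => ba
  | aaab => aaa

ab->a; aba->b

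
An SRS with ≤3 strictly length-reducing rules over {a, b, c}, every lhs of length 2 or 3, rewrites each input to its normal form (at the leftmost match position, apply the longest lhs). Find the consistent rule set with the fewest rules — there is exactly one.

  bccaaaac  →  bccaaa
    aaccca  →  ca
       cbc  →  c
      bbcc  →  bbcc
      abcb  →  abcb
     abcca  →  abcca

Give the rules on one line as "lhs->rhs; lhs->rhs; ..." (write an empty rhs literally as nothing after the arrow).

  | bccaaaac => bccaaa
  | aaccca => acca => ca
  | cbc => c
  | bbcc

ac->; cbc->c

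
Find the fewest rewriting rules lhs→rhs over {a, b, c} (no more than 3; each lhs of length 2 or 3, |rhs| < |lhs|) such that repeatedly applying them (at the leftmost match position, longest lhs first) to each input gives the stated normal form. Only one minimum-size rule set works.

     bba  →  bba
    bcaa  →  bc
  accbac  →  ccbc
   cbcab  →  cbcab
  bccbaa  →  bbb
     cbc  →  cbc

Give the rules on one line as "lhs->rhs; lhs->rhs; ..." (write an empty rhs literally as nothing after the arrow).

  | bba
  | bcaa => bc
  | accbac => ccbac => ccbc
  | cbcab

aa->; ac->c; bcc->bb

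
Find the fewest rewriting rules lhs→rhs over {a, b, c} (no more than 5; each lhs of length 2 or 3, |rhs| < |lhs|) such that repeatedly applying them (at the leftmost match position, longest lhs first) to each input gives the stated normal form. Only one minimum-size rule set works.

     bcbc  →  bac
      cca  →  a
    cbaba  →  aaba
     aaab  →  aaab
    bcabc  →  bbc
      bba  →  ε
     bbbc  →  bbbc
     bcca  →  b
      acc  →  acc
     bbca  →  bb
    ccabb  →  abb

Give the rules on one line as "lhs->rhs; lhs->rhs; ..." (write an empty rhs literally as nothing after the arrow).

  | bcbc => bac
  | cca => ca => a
  | cbaba => aaba
  | aaab

bba->; bca->b; ca->a; cb->a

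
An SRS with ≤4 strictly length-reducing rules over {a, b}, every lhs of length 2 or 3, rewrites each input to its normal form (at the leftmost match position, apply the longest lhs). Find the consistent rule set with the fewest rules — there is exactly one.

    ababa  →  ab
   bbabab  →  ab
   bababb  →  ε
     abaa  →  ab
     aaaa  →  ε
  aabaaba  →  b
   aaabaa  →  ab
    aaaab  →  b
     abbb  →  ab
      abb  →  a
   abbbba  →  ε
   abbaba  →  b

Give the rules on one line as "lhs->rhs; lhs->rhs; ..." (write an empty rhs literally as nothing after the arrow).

  | ababa => aba => ab
  | bbabab => abab => ab
  | bababb => babb => bb => ε
  | abaa => aba => ab

aa->; ba->b; bab->b; bb->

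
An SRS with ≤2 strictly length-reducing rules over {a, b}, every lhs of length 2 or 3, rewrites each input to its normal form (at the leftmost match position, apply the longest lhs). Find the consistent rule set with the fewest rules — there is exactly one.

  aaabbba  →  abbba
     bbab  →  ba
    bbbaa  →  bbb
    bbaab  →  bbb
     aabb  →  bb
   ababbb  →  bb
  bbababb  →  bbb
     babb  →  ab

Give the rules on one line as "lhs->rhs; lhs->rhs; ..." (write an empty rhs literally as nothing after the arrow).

aa->; bab->a

  | aaabbba => abbba
  | bbab => ba
  | bbbaa => bbb
  | bbaab => bbb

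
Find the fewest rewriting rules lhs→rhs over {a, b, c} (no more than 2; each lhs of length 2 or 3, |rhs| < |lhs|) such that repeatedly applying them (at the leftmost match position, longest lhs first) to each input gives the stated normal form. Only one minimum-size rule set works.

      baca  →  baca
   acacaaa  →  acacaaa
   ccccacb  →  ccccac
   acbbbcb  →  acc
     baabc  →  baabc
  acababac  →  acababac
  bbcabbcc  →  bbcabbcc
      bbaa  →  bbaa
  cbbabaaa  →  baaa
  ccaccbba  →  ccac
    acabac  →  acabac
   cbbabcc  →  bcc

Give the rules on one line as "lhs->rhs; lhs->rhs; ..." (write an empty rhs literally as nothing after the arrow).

cb->c; cba->

  | baca
  | acacaaa
  | ccccacb => ccccac
  | acbbbcb => acbbcb => acbcb => accb => acc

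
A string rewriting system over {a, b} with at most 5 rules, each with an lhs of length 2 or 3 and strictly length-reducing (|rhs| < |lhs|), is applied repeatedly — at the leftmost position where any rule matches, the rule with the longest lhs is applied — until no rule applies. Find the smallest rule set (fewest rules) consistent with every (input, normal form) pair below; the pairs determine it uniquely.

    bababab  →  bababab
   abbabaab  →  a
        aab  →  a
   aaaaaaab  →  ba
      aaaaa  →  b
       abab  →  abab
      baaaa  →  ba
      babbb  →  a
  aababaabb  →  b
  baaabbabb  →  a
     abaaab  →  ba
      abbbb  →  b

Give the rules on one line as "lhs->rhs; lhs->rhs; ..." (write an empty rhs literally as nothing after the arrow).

  | bababab
  | abbabaab => baabaab => baaab => bbab => aab => a
  | aab => a
  | aaaaaaab => baaaaab => bbaaab => aaaab => baab => ba

aa->b; aab->a; abb->ba; bb->a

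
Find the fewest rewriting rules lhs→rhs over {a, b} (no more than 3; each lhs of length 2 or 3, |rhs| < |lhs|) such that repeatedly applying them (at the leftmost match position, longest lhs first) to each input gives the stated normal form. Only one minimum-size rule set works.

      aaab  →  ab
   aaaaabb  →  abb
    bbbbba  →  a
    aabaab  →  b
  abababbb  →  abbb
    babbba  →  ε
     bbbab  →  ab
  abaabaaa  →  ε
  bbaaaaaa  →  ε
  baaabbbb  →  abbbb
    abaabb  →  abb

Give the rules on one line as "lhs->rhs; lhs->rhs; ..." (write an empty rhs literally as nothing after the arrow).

aa->; ba->a

  | aaab => ab
  | aaaaabb => aaabb => abb
  | bbbbba => bbbba => bbba => bba => ba => a
  | aabaab => baab => aab => b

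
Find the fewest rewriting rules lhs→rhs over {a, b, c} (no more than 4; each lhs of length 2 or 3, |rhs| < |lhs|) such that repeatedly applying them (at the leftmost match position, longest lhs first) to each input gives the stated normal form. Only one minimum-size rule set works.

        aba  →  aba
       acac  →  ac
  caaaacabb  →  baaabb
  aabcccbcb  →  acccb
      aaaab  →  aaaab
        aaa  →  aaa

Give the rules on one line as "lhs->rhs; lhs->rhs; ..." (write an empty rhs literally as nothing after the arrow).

  | aba
  | acac => abc => ac
  | caaaacabb => baaacabb => baaabb
  | aabcccbcb => aacccbcb => accbcb => acccb

aac->a; bc->c; ca->b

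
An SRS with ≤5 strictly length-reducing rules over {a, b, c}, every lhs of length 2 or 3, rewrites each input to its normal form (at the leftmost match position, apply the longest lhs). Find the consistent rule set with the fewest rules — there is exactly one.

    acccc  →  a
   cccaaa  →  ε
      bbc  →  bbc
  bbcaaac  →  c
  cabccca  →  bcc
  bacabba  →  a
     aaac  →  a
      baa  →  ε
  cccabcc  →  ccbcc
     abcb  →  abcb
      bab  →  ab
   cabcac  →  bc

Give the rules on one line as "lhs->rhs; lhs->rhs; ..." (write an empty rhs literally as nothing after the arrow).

  | acccc => accc => acc => ac => a
  | cccaaa => ccaa => ca => ε
  | bbc
  | bbcaaac => bbaac => baac => aac => c

aa->; ac->a; ba->a; ca->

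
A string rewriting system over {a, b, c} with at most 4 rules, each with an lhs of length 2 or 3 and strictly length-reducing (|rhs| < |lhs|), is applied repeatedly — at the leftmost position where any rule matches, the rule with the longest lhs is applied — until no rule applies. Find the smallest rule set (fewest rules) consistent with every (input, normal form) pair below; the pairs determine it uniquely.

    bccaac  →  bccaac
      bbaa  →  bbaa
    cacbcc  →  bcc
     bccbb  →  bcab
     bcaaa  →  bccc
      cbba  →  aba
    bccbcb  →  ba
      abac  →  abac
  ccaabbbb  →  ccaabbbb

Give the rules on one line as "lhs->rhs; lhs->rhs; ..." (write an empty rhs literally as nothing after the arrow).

  | bccaac
  | bbaa
  | cacbcc => bcc
  | bccbb => bcab

aaa->cc; cac->; cb->a; cbc->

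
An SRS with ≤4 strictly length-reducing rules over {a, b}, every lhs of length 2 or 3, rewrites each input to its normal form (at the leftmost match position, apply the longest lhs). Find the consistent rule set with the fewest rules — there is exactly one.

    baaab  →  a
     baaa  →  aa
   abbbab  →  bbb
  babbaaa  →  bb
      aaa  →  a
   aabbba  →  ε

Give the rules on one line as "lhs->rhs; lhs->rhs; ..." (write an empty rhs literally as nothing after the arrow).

  | baaab => aab => a
  | baaa => aa
  | abbbab => bbab => bbb
  | babbaaa => bbaaa => bbaa => bba => bb

aaa->a; ab->; ba->; bba->bb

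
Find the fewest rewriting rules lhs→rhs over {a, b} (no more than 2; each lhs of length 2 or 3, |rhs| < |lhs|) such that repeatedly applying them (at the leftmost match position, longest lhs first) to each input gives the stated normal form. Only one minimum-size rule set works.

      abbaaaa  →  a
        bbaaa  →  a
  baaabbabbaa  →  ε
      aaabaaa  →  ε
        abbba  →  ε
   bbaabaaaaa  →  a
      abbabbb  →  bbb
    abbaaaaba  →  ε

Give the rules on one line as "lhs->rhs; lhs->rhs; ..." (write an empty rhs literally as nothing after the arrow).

  | abbaaaa => abaaaa => aaaaa => aaa => a
  | bbaaa => baaa => aaa => a
  | baaabbabbaa => aaabbabbaa => abbabbaa => ababbaa => aabbaa => bbaa => baa => aa => ε
  | aaabaaa => abaaa => aaaa => aa => ε

aa->; ba->a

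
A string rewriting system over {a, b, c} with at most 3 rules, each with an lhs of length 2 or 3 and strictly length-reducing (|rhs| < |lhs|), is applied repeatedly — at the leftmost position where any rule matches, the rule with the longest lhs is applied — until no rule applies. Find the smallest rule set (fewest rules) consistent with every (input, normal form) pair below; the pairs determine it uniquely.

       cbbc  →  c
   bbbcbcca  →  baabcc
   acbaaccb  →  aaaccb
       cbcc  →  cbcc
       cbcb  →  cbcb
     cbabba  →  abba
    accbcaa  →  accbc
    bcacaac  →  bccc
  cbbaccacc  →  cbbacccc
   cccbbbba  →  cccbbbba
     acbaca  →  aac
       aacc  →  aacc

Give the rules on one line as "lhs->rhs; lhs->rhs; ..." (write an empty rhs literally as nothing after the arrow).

  | cbbc => caa => ca => c
  | bbbcbcca => baabcca => baabcc
  | acbaaccb => aaaccb
  | cbcc

bbc->aa; ca->c; cba->a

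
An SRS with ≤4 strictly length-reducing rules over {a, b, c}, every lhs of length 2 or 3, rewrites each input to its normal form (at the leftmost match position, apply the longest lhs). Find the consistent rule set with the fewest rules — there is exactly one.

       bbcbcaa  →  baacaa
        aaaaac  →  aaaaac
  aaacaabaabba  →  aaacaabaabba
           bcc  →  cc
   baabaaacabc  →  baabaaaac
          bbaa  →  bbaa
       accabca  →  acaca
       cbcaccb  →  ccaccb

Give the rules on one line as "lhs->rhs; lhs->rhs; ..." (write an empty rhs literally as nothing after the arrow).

  | bbcbcaa => baacaa
  | aaaaac
  | aaacaabaabba
  | bcc => cc

bc->c; bcb->aa; cab->a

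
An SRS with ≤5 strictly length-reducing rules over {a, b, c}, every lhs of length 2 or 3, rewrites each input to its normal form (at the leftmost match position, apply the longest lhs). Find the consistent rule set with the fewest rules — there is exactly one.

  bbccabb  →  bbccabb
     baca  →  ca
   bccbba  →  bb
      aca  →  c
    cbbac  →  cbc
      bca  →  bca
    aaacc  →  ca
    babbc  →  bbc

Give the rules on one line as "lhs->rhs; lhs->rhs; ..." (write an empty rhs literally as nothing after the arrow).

  | bbccabb
  | baca => ca
  | bccbba => bbba => bb
  | aca => aa => c

aa->c; ac->a; ba->; ccb->b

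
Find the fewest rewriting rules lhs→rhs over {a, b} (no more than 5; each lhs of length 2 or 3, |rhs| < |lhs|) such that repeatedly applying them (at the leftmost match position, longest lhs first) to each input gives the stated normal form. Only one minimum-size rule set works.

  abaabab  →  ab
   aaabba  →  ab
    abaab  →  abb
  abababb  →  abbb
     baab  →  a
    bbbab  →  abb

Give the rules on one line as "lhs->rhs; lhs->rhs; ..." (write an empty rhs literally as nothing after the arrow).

aab->ba; aba->bb; ba->a; bba->ab

  | abaabab => bbabab => abbab => aabb => bab => ab
  | aaabba => ababa => bbba => bab => ab
  | abaab => bbab => abb
  | abababb => bbbabb => babbb => abbb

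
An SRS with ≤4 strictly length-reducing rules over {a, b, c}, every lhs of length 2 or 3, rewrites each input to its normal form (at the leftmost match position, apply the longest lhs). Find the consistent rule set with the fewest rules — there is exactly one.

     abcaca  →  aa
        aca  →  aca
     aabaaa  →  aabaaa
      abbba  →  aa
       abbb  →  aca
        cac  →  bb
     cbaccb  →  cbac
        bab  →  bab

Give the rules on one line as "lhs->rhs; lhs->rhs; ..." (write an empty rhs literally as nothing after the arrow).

  | abcaca => abbba => acaa => aa
  | aca
  | aabaaa
  | abbba => acaa => aa

bbb->ca; caa->a; cac->bb; ccb->c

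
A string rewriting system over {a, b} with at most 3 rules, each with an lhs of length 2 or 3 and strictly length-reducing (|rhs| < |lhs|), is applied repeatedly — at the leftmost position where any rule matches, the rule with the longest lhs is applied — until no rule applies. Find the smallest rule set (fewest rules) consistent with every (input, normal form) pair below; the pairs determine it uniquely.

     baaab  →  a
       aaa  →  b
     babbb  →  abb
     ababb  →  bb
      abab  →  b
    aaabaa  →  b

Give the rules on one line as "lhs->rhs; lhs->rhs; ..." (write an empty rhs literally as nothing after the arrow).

  | baaab => baab => bab => a
  | aaa => ba => b
  | babbb => abb
  | ababb => aab => bb

aa->b; ba->b; bab->a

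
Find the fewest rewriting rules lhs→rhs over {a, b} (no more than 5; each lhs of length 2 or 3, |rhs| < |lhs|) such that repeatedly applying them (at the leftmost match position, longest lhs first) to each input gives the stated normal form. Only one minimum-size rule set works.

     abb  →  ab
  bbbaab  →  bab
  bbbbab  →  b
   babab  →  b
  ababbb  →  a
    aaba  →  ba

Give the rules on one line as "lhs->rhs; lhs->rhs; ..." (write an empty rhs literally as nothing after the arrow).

aa->b; aba->; bb->b; bbb->a

  | abb => ab
  | bbbaab => aaab => bab
  | bbbbab => abab => b
  | babab => bb => b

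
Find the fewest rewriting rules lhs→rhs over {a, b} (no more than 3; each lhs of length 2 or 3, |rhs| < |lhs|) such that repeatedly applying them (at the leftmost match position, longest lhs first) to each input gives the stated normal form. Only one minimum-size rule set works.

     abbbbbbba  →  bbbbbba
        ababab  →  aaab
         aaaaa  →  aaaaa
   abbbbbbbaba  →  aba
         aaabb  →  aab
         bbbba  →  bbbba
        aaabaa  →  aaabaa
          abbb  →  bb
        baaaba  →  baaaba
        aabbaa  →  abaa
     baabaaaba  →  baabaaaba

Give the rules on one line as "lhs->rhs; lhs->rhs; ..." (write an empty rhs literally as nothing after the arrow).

  | abbbbbbba => bbbbbba
  | ababab => aabab => aaab
  | aaaaa
  | abbbbbbbaba => bbbbbbaba => bbbbbaba => bbbbaba => bbbaba => bbaba => baba => aba

abb->b; bab->ab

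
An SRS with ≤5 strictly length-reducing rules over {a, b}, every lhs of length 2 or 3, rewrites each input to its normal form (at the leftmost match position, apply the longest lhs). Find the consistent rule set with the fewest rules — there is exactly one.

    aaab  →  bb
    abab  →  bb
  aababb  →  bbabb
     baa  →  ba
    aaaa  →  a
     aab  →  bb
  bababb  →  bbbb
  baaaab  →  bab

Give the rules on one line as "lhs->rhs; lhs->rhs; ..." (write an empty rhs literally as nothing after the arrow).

  | aaab => aab => bb
  | abab => bb
  | aababb => bbabb
  | baa => ba

aa->a; aab->bb; aba->b; baa->ba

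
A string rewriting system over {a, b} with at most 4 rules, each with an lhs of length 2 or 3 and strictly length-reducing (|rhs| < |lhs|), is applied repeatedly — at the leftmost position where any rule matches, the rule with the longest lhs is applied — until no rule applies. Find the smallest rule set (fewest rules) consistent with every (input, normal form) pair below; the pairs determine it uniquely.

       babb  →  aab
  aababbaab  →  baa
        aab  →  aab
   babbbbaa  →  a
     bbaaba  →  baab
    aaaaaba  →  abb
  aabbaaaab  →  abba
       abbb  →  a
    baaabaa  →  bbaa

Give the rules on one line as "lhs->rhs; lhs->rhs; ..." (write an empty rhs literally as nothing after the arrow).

  | babb => aab
  | aababbaab => abbbbaab => abaab => bbab => baa
  | aab
  | babbbbaa => aabbbaa => aaaa => a

aaa->; aba->bb; bab->aa; bbb->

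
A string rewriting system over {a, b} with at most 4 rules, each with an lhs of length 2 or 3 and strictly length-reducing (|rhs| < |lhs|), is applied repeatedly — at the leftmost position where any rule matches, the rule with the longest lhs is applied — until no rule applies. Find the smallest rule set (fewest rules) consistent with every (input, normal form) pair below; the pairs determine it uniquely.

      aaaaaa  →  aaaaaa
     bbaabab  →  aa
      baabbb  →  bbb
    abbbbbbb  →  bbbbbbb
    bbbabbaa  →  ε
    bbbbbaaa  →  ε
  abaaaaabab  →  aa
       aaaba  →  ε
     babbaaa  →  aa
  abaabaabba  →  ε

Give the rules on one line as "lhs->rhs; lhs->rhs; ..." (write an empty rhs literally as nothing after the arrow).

  | aaaaaa
  | bbaabab => abab => bab => aa
  | baabbb => abbb => bbb
  | abbbbbbb => bbbbbbb

ab->b; ba->; bab->aa; bba->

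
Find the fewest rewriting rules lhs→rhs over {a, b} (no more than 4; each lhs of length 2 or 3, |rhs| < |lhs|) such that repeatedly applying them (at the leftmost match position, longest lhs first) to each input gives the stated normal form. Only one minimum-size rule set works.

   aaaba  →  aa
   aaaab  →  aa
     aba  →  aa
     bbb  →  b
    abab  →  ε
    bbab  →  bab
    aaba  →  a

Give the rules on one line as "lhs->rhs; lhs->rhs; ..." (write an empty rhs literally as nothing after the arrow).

aab->; aba->aa; bb->b

  | aaaba => aa
  | aaaab => aa
  | aba => aa
  | bbb => bb => b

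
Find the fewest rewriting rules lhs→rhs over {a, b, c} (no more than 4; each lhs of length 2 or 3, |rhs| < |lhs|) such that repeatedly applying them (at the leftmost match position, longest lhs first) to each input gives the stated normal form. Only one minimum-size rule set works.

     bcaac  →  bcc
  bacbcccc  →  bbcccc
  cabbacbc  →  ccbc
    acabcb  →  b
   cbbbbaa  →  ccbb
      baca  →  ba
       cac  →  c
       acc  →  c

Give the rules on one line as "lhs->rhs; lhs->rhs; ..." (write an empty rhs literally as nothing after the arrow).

aa->; ab->a; ac->; bbb->cb

  | bcaac => bcc
  | bacbcccc => bbcccc
  | cabbacbc => cabacbc => caacbc => ccbc
  | acabcb => abcb => acb => b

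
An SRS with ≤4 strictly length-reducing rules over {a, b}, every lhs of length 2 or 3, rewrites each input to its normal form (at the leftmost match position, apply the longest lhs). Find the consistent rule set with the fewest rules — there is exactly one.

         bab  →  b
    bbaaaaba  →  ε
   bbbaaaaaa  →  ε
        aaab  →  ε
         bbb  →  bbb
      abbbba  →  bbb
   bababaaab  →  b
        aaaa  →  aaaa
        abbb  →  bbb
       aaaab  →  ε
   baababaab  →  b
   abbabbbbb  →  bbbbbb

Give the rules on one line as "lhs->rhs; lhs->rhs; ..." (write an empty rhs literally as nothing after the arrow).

aab->ba; ab->b; ba->; baa->

  | bab => b
  | bbaaaaba => baaba => ba => ε
  | bbbaaaaaa => bbaaaa => baa => ε
  | aaab => aba => ba => ε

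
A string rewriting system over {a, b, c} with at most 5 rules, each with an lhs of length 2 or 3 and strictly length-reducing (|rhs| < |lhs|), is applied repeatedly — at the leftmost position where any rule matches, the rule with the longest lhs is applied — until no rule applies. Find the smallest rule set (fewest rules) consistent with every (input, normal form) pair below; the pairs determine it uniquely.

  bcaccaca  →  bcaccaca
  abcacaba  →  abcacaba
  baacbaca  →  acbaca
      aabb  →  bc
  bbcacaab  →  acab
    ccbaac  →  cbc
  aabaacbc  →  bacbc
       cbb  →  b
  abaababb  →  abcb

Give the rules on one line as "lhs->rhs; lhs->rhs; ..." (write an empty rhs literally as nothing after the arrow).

  | bcaccaca
  | abcacaba
  | baacbaca => bbcbaca => acbaca
  | aabb => bbb => bc

aa->b; bb->a; bbb->bc; cbb->b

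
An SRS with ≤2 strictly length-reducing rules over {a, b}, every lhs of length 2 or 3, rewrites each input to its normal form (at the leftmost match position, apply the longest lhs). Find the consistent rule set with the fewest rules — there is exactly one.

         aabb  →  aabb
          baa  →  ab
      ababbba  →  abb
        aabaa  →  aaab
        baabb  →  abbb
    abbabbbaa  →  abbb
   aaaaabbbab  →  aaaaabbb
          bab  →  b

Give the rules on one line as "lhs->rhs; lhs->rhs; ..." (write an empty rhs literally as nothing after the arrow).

  | aabb
  | baa => ab
  | ababbba => abbba => abb
  | aabaa => aaab

ba->; baa->ab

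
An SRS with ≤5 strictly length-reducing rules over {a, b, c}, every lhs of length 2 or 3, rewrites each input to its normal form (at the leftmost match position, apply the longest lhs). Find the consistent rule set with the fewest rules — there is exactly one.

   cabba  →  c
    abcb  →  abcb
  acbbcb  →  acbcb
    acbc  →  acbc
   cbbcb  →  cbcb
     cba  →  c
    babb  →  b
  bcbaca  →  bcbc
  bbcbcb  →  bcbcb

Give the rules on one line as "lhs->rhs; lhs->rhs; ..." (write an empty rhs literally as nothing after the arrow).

ba->; bac->bc; bb->b; ca->c

  | cabba => cbba => cba => c
  | abcb
  | acbbcb => acbcb
  | acbc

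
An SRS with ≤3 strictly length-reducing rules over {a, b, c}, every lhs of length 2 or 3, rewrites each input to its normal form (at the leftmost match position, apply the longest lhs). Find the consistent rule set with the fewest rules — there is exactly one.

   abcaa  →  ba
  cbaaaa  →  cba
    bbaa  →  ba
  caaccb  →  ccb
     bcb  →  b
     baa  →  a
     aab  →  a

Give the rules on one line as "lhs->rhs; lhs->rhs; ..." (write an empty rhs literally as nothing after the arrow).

  | abcaa => aaa => ba
  | cbaaaa => cbbaa => caaa => cba
  | bbaa => aaa => ba
  | caaccb => cbccb => ccb

aa->b; bb->a; bc->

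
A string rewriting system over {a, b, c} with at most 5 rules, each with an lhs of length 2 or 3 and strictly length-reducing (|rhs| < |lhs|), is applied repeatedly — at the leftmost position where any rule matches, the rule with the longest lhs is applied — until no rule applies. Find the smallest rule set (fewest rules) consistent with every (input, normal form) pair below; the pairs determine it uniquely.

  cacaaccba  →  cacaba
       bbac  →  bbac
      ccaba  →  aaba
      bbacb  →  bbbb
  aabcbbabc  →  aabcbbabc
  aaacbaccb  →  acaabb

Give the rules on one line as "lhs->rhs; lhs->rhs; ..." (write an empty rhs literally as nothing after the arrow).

aac->ca; acb->bb; baa->ab; cc->a

  | cacaaccba => caccacba => caaacba => cacaba
  | bbac
  | ccaba => aaba
  | bbacb => bbbb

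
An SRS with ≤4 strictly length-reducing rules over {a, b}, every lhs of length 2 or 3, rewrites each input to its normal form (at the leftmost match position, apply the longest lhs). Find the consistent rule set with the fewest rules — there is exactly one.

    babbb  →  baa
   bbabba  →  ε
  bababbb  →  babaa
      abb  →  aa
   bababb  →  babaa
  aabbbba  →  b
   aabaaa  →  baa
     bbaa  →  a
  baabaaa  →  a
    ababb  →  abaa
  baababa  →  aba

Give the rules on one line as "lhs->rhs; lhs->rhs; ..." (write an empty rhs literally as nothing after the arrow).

aaa->b; aab->aa; bb->a; bba->

  | babbb => baab => baa
  | bbabba => bba => ε
  | bababbb => babaab => babaa
  | abb => aa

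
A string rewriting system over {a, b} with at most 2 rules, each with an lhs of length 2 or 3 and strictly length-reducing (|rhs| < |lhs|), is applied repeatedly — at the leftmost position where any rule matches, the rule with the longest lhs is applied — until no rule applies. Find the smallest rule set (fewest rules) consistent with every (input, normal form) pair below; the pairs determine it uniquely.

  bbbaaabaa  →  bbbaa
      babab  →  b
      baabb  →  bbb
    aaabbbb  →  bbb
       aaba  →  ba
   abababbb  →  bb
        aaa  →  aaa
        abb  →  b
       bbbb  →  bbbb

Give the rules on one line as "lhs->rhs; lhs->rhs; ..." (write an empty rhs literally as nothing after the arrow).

  | bbbaaabaa => bbbabaa => bbbaa
  | babab => bab => b
  | baabb => bbb
  | aaabbbb => abbbb => bbb

aab->b; ab->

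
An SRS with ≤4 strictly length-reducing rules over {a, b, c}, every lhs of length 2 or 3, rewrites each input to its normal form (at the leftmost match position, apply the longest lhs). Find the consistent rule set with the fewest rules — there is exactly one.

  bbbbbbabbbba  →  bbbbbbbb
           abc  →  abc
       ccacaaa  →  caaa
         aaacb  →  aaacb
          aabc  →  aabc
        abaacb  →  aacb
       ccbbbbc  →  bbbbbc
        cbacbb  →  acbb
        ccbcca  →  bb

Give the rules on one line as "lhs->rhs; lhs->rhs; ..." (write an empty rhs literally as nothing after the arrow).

ba->; cba->a; cc->b

  | bbbbbbabbbba => bbbbbbbbba => bbbbbbbb
  | abc
  | ccacaaa => bacaaa => caaa
  | aaacb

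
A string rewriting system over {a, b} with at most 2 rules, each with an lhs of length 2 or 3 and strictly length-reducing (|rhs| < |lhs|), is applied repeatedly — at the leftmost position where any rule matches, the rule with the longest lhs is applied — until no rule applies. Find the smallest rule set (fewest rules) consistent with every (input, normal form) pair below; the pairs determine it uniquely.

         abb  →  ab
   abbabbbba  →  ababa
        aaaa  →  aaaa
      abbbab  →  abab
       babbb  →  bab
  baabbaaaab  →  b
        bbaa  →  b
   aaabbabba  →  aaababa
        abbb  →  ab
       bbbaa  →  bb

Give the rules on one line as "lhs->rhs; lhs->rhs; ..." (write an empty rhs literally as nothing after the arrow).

abb->ab; baa->

  | abb => ab
  | abbabbbba => ababbbba => ababbba => ababba => ababa
  | aaaa
  | abbbab => abbab => abab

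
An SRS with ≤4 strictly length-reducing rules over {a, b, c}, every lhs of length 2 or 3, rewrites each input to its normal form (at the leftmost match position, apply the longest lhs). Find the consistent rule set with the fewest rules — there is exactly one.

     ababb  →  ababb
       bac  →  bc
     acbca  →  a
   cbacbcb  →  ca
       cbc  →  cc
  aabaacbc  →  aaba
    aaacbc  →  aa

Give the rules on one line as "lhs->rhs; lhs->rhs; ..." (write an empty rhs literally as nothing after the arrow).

  | ababb
  | bac => bc
  | acbca => aca => a
  | cbacbcb => cacbcb => cacb => ca

ac->; acb->a; bac->bc; cb->c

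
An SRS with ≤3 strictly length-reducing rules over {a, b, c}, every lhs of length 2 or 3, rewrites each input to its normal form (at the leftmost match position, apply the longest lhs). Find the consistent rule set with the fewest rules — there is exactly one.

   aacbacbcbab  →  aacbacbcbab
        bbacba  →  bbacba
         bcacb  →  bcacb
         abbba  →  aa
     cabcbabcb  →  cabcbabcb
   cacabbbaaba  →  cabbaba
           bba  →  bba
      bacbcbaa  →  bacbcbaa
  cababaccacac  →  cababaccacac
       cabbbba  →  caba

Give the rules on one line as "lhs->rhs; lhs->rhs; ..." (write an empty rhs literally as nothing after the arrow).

  | aacbacbcbab
  | bbacba
  | bcacb
  | abbba => aa

bbb->; caa->bb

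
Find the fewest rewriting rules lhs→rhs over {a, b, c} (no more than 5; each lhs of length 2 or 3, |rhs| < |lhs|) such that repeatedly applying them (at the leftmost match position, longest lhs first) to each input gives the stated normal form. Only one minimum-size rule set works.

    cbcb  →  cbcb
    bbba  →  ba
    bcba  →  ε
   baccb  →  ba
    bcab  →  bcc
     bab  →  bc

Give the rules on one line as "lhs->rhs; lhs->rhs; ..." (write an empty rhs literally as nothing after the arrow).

  | cbcb
  | bbba => ba
  | bcba => bb => ε
  | baccb => ba

ab->c; bb->; cba->b; ccb->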